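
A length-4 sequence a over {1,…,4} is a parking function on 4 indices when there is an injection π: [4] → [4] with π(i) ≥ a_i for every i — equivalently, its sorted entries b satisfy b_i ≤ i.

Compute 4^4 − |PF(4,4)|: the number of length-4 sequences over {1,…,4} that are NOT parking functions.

Count = (4+1−4)·(4+1)^{4−1} = 1 · 125 = 125 [KW]
One tuple (3,4,3,4) → sorted (3,3,4,4): b_1=3>1, not a PF.
Total 256; non-PF = 256−125 = 131

131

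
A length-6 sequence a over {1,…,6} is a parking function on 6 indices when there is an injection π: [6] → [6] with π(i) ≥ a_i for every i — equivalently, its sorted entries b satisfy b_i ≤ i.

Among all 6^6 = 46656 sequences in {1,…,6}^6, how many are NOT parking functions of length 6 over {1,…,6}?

29849

|PF| = (6−6+1)·(6+1)^(6−1) = 1·16807 = 16807 (Pollak)
E.g. (4,5,5,4,5,5) → sorted (4,4,5,5,5,5): b_1=4>1, not a PF.
So 46656 − 16807 = 29849 fail.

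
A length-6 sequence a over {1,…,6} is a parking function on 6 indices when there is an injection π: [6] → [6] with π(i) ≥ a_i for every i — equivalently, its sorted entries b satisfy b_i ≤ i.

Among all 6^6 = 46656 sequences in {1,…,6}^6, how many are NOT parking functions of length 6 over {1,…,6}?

|PF(6,6)| = (6+1−6)·(6+1)^{6−1} = 1×16807 = 16807 (Konheim–Weiss)
Check (5,3,3,3,6,6) → sorted (3,3,3,5,6,6): b_1=3>1, not a PF.
Total 46656; non-PF = 46656−16807 = 29849

29849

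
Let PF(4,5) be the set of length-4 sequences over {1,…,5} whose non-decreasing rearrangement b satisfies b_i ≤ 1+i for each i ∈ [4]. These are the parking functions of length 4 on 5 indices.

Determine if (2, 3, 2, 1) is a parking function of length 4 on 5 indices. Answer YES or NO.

Rearranged: b = (1, 2, 2, 3).
  b_1=1 ≤ 2
  b_2=2 ≤ 3
  b_3=2 ≤ 4
  b_4=3 ≤ 5
All bounds hold ⇒ YES

YES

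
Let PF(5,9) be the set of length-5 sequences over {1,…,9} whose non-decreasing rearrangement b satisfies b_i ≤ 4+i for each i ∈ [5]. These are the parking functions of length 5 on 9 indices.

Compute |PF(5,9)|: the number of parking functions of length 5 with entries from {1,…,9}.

50000

#PF = 5·10^4 = 5·10000 = 50000 (Pollak)
E.g. (9,4,3,5,3) → sorted (3,3,4,5,9): b_i ≤ 4+i ∀i, a PF.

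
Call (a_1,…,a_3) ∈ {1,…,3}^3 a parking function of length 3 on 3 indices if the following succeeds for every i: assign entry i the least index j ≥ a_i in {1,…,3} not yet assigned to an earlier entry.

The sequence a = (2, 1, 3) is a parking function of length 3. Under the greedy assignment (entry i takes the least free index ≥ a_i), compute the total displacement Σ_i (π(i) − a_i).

0

Σπ = 6 ({1..3} each once); Σa = 2+1+3 = 6; disp = 6−6 = 0.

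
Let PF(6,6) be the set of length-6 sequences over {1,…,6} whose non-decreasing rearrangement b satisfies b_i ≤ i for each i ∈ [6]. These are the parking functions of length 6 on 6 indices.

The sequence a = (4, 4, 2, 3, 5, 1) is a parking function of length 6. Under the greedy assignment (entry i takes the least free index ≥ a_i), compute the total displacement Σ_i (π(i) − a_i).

2

Σπ = 6·7/2 = 21 (π permutes [6]); Σa = 4+4+2+3+5+1 = 19; disp = 21−19 = 2.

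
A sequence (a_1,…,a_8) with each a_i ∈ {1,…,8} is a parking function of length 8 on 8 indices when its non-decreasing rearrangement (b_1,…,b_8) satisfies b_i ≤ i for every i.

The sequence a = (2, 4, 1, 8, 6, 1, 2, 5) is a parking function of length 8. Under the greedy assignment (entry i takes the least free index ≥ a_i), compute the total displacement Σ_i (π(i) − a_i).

7

Σπ(i) = 1+…+8 = 36; Σa = 2+4+1+8+6+1+2+5 = 29; disp = 36−29 = 7.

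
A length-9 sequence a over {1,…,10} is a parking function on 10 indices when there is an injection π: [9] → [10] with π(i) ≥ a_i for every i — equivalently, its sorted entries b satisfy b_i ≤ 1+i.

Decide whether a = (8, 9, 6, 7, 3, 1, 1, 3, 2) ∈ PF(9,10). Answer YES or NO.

YES

Order a: b = (1, 1, 2, 3, 3, 6, 7, 8, 9).
  b_1=1 ≤ 2
  b_2=1 ≤ 3
  b_3=2 ≤ 4
  b_4=3 ≤ 5
  b_5=3 ≤ 6
  b_6=6 ≤ 7
  b_7=7 ≤ 8
  b_8=8 ≤ 9
  b_9=9 ≤ 10
All bounds hold ⇒ YES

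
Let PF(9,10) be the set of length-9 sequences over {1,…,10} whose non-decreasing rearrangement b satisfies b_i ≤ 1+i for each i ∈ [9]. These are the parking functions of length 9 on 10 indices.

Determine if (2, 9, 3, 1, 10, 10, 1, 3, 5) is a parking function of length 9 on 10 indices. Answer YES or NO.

Order a: b = (1, 1, 2, 3, 3, 5, 9, 10, 10).
  b_1=1 ≤ 2
  b_2=1 ≤ 3
  b_3=2 ≤ 4
  b_4=3 ≤ 5
  b_5=3 ≤ 6
  b_6=5 ≤ 7
  b_7=9 > 8
  fails at i=7 ⇒ NO

NO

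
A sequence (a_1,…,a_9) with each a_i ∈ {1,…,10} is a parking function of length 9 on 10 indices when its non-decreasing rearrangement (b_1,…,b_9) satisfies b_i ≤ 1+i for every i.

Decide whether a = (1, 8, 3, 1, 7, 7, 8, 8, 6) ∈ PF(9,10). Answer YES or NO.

NO

Rearranged: b = (1, 1, 3, 6, 7, 7, 8, 8, 8).
  b_1=1 ≤ 2
  b_2=1 ≤ 3
  b_3=3 ≤ 4
  b_4=6 > 5
  fails at i=4 ⇒ NO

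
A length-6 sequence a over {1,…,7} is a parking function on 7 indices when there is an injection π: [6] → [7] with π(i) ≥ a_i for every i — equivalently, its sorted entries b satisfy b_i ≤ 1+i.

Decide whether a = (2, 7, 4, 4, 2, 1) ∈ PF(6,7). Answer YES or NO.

YES

Order a: b = (1, 2, 2, 4, 4, 7).
  b_1=1 ≤ 2
  b_2=2 ≤ 3
  b_3=2 ≤ 4
  b_4=4 ≤ 5
  b_5=4 ≤ 6
  b_6=7 ≤ 7
All bounds hold ⇒ YES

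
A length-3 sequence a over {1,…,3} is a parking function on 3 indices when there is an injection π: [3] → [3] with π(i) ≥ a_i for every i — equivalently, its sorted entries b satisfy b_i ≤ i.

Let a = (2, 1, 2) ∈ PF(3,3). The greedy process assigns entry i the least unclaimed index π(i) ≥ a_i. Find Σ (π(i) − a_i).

1

Σπ(i) = 1+…+3 = 6; Σa = 2+1+2 = 5; disp = 6−5 = 1.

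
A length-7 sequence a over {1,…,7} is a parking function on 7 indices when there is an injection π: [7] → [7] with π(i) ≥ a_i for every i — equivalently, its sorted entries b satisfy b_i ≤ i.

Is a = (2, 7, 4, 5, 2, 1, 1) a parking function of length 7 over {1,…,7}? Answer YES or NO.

Rearranged: b = (1, 1, 2, 2, 4, 5, 7).
  b_1=1 ≤ 1
  b_2=1 ≤ 2
  b_3=2 ≤ 3
  b_4=2 ≤ 4
  b_5=4 ≤ 5
  b_6=5 ≤ 6
  b_7=7 ≤ 7
All bounds hold ⇒ YES

YES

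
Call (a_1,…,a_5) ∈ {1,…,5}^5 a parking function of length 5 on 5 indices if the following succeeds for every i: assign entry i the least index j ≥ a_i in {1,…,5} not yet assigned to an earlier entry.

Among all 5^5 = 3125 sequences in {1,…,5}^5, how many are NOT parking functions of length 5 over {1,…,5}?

#PF = 1·6^4 = 1×1296 = 1296 (Pollak)
E.g. (2,4,3,5,3) → sorted (2,3,3,4,5): b_1=2>1, not a PF.
So 3125 − 1296 = 1829 fail.

1829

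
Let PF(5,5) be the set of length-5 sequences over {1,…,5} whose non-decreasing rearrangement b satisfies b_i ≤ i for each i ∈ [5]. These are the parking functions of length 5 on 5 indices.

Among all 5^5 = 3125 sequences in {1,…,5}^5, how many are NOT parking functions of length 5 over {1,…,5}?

1829

Count = 1·6^4 = 1 · 1296 = 1296 (Pollak)
One tuple (5,3,3,2,3) → sorted (2,3,3,3,5): b_1=2>1, not a PF.
So 3125 − 1296 = 1829 fail.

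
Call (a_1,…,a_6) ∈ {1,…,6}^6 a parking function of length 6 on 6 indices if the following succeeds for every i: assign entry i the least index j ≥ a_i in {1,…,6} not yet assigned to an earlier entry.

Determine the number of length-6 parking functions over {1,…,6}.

|PF| = (7−6)·7^(6−1) = 1·16807 = 16807 (Pollak)
Check (2,4,1,2,4,4) → sorted (1,2,2,4,4,4): b_i ≤ i ∀i, a PF.

16807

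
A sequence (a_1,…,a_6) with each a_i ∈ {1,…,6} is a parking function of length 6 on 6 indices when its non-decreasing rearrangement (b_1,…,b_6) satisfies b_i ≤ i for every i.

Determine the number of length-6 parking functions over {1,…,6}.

#PF = 1·7^5 = 1×16807 = 16807 (Konheim–Weiss)
E.g. (3,5,3,2,4,1) → sorted (1,2,3,3,4,5): b_i ≤ i ∀i, a PF.

16807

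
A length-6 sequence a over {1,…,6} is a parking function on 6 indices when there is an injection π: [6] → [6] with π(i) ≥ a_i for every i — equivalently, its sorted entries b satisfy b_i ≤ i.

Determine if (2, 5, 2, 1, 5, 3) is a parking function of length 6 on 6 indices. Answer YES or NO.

YES

Sorted: b = (1, 2, 2, 3, 5, 5).
  b_1=1 ≤ 1
  b_2=2 ≤ 2
  b_3=2 ≤ 3
  b_4=3 ≤ 4
  b_5=5 ≤ 5
  b_6=5 ≤ 6
All bounds hold ⇒ YES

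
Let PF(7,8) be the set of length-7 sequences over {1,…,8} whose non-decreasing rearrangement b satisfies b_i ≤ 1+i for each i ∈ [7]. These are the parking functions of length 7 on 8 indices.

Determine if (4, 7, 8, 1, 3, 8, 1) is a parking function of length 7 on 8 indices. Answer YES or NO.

Order a: b = (1, 1, 3, 4, 7, 8, 8).
  b_1=1 ≤ 2
  b_2=1 ≤ 3
  b_3=3 ≤ 4
  b_4=4 ≤ 5
  b_5=7 > 6
  fails at i=5 ⇒ NO

NO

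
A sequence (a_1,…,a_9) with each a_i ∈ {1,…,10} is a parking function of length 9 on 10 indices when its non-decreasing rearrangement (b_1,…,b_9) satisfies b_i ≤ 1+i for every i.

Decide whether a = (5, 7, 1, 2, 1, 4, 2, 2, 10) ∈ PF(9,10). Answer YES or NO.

Sorted: b = (1, 1, 2, 2, 2, 4, 5, 7, 10).
  b_1=1 ≤ 2
  b_2=1 ≤ 3
  b_3=2 ≤ 4
  b_4=2 ≤ 5
  b_5=2 ≤ 6
  b_6=4 ≤ 7
  b_7=5 ≤ 8
  b_8=7 ≤ 9
  b_9=10 ≤ 10
All bounds hold ⇒ YES

YES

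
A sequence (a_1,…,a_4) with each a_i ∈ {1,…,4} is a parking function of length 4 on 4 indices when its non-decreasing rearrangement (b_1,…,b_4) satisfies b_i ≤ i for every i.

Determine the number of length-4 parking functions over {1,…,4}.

125

|PF| = (4−4+1)·(4+1)^(4−1) = 1×125 = 125 (Konheim–Weiss)
One tuple (2,3,2,1) → sorted (1,2,2,3): b_i ≤ i ∀i, a PF.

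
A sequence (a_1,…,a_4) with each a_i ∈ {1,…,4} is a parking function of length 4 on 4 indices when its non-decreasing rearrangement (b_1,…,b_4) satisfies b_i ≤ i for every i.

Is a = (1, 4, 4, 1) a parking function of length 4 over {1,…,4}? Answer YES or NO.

NO

Sorted: b = (1, 1, 4, 4).
  b_1=1 ≤ 1
  b_2=1 ≤ 2
  b_3=4 > 3
  fails at i=3 ⇒ NO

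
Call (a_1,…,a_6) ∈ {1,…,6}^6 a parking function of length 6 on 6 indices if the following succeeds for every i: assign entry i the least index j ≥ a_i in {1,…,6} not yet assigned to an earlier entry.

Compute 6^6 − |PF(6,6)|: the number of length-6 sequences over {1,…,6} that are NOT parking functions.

|PF(6,6)| = 1·7^5 = 1·16807 = 16807 (Konheim–Weiss)
One tuple (2,5,5,2,6,1) → sorted (1,2,2,5,5,6): b_4=5>4, not a PF.
6^6 − 16807 = 46656 − 16807 = 29849

29849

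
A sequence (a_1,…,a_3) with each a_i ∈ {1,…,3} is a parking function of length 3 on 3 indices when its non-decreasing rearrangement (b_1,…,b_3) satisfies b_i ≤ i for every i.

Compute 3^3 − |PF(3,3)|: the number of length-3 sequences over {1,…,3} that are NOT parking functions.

|PF| = (3−3+1)·(3+1)^(3−1) = 1 · 16 = 16 (Pollak)
Check (1,3,3) → sorted (1,3,3): b_2=3>2, not a PF.
Total 27; non-PF = 27−16 = 11

11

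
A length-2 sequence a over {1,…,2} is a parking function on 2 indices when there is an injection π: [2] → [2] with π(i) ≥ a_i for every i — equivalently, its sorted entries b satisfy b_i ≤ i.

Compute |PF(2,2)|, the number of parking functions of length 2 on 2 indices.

#PF = (3−2)·3^(2−1) = 1 · 3 = 3 (Pollak)
E.g. (1,2) → sorted (1,2): b_i ≤ i ∀i, a PF.

3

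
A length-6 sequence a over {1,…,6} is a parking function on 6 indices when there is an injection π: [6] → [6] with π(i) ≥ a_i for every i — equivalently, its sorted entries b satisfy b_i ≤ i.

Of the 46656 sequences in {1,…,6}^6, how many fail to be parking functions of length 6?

|PF| = (6+1−6)·(6+1)^{6−1} = 1×16807 = 16807 (Pollak)
Example (4,5,5,5,6,5) → sorted (4,5,5,5,5,6): b_1=4>1, not a PF.
So 46656 − 16807 = 29849 fail.

29849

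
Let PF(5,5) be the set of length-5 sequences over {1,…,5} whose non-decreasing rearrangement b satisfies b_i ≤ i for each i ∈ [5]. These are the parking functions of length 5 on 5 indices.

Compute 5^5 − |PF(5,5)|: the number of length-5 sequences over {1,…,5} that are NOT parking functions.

1829

|PF| = (5+1−5)·(5+1)^{5−1} = 1×1296 = 1296 (Konheim–Weiss)
Example (4,4,2,4,5) → sorted (2,4,4,4,5): b_1=2>1, not a PF.
So 3125 − 1296 = 1829 fail.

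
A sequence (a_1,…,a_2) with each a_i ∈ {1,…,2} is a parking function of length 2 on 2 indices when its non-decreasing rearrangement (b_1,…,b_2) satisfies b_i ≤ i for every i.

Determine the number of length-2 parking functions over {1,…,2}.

3

Count = (3−2)·3^(2−1) = 1×3 = 3
Check (1,2) → sorted (1,2): b_i ≤ i ∀i, a PF.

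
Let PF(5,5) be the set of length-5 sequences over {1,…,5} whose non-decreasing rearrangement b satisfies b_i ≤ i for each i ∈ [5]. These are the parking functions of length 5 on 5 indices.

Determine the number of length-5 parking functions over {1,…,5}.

|PF| = (5+1−5)·(5+1)^{5−1} = 1×1296 = 1296 (Pollak)
One tuple (3,2,1,5,4) → sorted (1,2,3,4,5): b_i ≤ i ∀i, a PF.

1296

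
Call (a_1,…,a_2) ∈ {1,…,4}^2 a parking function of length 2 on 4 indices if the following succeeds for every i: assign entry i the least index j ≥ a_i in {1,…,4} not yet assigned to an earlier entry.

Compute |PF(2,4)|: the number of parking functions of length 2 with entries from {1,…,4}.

15

|PF(2,4)| = (5−2)·5^(2−1) = 3 · 5 = 15
Example (1,1) → sorted (1,1): b_i ≤ 2+i ∀i, a PF.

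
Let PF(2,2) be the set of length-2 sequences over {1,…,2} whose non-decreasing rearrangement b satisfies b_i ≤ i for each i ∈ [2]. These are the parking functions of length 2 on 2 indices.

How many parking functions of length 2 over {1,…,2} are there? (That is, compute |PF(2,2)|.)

#PF = (2−2+1)·(2+1)^(2−1) = 1 · 3 = 3 [KW]
Check (1,2) → sorted (1,2): b_i ≤ i ∀i, a PF.

3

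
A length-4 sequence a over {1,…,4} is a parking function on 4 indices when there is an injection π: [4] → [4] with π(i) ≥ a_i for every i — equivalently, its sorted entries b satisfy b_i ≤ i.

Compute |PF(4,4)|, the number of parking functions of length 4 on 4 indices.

125

|PF(4,4)| = (4−4+1)·(4+1)^(4−1) = 1 · 125 = 125 (Pollak)
Example (2,4,1,1) → sorted (1,1,2,4): b_i ≤ i ∀i, a PF.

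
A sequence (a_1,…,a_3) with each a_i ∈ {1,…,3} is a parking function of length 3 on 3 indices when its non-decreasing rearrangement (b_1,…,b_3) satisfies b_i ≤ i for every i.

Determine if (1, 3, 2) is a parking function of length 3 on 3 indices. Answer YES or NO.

Rearranged: b = (1, 2, 3).
  b_1=1 ≤ 1
  b_2=2 ≤ 2
  b_3=3 ≤ 3
All bounds hold ⇒ YES

YES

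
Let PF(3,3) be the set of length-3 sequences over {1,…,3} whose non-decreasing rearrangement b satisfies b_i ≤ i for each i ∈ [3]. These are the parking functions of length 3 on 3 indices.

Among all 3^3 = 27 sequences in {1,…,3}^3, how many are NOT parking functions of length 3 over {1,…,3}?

11

|PF(3,3)| = (3+1−3)·(3+1)^{3−1} = 1×16 = 16 [KW]
E.g. (3,1,3) → sorted (1,3,3): b_2=3>2, not a PF.
3^3 − 16 = 27 − 16 = 11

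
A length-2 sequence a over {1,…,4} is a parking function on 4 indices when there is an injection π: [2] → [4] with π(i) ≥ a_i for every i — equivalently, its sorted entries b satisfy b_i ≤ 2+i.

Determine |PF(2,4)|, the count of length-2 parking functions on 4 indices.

Count = (5−2)·5^(2−1) = 3×5 = 15
One tuple (1,2) → sorted (1,2): b_i ≤ 2+i ∀i, a PF.

15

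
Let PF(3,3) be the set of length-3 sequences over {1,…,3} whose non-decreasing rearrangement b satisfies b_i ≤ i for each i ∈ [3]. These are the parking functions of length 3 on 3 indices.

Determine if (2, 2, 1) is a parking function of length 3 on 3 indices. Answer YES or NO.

Order a: b = (1, 2, 2).
  b_1=1 ≤ 1
  b_2=2 ≤ 2
  b_3=2 ≤ 3
All bounds hold ⇒ YES

YES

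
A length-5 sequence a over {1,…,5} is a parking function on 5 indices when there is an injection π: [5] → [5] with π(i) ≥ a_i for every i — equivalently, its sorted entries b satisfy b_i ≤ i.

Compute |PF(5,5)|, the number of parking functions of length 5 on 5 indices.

1296

|PF| = (5+1−5)·(5+1)^{5−1} = 1×1296 = 1296
Check (4,3,1,1,1) → sorted (1,1,1,3,4): b_i ≤ i ∀i, a PF.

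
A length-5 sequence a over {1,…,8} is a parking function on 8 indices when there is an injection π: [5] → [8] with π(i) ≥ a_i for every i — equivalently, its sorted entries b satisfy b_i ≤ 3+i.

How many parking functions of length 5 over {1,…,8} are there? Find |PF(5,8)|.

26244

|PF(5,8)| = 4·9^4 = 4 · 6561 = 26244
Check (7,4,3,6,6) → sorted (3,4,6,6,7): b_i ≤ 3+i ∀i, a PF.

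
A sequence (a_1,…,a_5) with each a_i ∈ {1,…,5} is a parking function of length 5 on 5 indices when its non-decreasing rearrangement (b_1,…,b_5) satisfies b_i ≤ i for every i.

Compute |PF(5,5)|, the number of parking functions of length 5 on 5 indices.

|PF(5,5)| = 1·6^4 = 1 · 1296 = 1296 [KW]
One tuple (4,3,5,1,2) → sorted (1,2,3,4,5): b_i ≤ i ∀i, a PF.

1296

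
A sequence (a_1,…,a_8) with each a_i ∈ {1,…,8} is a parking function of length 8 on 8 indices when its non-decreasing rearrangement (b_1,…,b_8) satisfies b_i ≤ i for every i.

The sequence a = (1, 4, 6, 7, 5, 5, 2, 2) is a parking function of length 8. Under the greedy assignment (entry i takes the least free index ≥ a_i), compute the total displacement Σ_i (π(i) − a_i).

4

Σπ = 36 ({1..8} each once); Σa = 1+4+6+7+5+5+2+2 = 32; disp = 36−32 = 4.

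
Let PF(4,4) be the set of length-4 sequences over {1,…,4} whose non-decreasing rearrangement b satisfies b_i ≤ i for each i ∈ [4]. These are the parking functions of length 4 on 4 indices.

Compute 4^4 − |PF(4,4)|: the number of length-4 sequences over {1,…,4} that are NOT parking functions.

|PF| = (4−4+1)·(4+1)^(4−1) = 1×125 = 125
E.g. (4,3,3,1) → sorted (1,3,3,4): b_2=3>2, not a PF.
So 256 − 125 = 131 fail.

131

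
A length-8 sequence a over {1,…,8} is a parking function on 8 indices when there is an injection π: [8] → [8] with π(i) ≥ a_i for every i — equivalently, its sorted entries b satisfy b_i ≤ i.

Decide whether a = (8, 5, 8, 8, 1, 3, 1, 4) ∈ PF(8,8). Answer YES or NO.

Rearranged: b = (1, 1, 3, 4, 5, 8, 8, 8).
  b_1=1 ≤ 1
  b_2=1 ≤ 2
  b_3=3 ≤ 3
  b_4=4 ≤ 4
  b_5=5 ≤ 5
  b_6=8 > 6
  fails at i=6 ⇒ NO

NO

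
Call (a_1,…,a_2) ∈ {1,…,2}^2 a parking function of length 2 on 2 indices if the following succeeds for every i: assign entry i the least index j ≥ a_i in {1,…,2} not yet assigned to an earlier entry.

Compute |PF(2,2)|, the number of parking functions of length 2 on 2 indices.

Count = (2+1−2)·(2+1)^{2−1} = 1 · 3 = 3
Example (1,2) → sorted (1,2): b_i ≤ i ∀i, a PF.

3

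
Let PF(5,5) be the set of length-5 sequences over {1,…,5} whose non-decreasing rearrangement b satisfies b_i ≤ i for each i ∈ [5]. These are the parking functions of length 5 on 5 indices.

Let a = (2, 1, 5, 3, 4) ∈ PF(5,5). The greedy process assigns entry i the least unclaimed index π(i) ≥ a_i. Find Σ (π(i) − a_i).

0

Σπ = 5·6/2 = 15 (π permutes [5]); Σa = 2+1+5+3+4 = 15; disp = 15−15 = 0.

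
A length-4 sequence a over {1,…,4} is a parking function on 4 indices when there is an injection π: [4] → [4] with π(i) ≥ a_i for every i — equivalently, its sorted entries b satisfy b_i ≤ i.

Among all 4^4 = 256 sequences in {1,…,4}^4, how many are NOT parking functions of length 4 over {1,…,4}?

131

|PF(4,4)| = (5−4)·5^(4−1) = 1·125 = 125
Check (4,4,3,3) → sorted (3,3,4,4): b_1=3>1, not a PF.
4^4 − 125 = 256 − 125 = 131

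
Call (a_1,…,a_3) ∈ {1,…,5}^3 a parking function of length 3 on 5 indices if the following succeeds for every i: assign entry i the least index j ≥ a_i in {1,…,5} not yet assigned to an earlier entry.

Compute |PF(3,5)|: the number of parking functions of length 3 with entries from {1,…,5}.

108

Count = 3·6^2 = 3·36 = 108 (Pollak)
One tuple (5,1,1) → sorted (1,1,5): b_i ≤ 2+i ∀i, a PF.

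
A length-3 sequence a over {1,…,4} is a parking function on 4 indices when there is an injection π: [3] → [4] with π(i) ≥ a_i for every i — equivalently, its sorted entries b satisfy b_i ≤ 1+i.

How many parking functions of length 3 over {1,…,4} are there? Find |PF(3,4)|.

|PF(3,4)| = (4−3+1)·(4+1)^(3−1) = 2×25 = 50 (Konheim–Weiss)
One tuple (2,3,2) → sorted (2,2,3): b_i ≤ 1+i ∀i, a PF.

50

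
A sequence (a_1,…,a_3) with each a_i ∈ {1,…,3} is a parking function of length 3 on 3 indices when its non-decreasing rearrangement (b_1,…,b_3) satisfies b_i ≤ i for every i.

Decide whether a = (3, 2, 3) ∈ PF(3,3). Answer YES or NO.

Rearranged: b = (2, 3, 3).
  b_1=2 > 1
  fails at i=1 ⇒ NO

NO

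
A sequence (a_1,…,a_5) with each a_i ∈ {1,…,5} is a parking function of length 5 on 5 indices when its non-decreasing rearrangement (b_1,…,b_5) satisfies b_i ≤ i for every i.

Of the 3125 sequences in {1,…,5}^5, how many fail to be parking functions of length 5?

|PF(5,5)| = (6−5)·6^(5−1) = 1×1296 = 1296 [KW]
Check (4,4,4,4,5) → sorted (4,4,4,4,5): b_1=4>1, not a PF.
Total 3125; non-PF = 3125−1296 = 1829

1829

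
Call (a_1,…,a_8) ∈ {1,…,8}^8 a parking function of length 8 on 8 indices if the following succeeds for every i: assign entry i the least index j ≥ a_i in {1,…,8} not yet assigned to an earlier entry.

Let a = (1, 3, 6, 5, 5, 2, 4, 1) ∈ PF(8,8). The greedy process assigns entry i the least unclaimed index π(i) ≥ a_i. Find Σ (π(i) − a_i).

9

Σπ(i) = 1+…+8 = 36; Σa = 1+3+6+5+5+2+4+1 = 27; disp = 36−27 = 9.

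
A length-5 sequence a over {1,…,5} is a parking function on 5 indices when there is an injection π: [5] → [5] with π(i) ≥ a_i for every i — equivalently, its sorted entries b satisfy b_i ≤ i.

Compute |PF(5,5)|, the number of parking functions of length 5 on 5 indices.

|PF| = (5−5+1)·(5+1)^(5−1) = 1·1296 = 1296 (Konheim–Weiss)
Example (4,5,3,1,2) → sorted (1,2,3,4,5): b_i ≤ i ∀i, a PF.

1296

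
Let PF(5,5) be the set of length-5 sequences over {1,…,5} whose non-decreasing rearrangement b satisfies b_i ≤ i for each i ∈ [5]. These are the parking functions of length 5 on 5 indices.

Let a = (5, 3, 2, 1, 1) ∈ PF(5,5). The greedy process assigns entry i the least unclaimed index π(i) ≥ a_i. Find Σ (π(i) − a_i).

3

Σπ = 5·6/2 = 15 (π permutes [5]); Σa = 5+3+2+1+1 = 12; disp = 15−12 = 3.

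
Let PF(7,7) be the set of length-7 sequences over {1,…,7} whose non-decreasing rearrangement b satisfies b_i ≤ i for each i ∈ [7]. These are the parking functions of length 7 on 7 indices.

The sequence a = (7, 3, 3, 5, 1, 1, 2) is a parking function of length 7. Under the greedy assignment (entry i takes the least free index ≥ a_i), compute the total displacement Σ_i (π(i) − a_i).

6

Σπ = 7·8/2 = 28 (π permutes [7]); Σa = 7+3+3+5+1+1+2 = 22; disp = 28−22 = 6.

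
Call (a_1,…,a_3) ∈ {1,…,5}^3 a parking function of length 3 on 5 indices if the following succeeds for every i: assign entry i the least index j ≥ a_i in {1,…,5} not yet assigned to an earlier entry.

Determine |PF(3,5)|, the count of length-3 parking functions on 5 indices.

|PF| = (6−3)·6^(3−1) = 3 · 36 = 108
Example (4,2,2) → sorted (2,2,4): b_i ≤ 2+i ∀i, a PF.

108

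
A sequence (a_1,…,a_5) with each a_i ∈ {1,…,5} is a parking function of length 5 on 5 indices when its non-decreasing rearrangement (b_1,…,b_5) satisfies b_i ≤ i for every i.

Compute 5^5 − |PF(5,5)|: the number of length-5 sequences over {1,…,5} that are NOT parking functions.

1829

#PF = (5−5+1)·(5+1)^(5−1) = 1·1296 = 1296
E.g. (3,5,5,5,5) → sorted (3,5,5,5,5): b_1=3>1, not a PF.
5^5 − 1296 = 3125 − 1296 = 1829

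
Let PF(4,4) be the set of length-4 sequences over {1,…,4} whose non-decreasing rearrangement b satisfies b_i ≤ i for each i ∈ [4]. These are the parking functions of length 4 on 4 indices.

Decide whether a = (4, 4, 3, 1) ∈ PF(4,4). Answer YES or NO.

NO

Rearranged: b = (1, 3, 4, 4).
  b_1=1 ≤ 1
  b_2=3 > 2
  fails at i=2 ⇒ NO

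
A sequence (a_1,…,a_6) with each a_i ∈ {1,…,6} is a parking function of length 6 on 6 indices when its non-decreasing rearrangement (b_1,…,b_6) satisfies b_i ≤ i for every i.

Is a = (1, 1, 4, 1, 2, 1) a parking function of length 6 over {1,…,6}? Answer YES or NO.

Rearranged: b = (1, 1, 1, 1, 2, 4).
  b_1=1 ≤ 1
  b_2=1 ≤ 2
  b_3=1 ≤ 3
  b_4=1 ≤ 4
  b_5=2 ≤ 5
  b_6=4 ≤ 6
All bounds hold ⇒ YES

YES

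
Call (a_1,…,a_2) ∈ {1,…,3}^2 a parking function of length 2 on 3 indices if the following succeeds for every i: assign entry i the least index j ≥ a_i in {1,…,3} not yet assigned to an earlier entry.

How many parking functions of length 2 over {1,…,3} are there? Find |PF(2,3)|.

8

|PF(2,3)| = 2·4^1 = 2×4 = 8 (Konheim–Weiss)
Example (1,1) → sorted (1,1): b_i ≤ 1+i ∀i, a PF.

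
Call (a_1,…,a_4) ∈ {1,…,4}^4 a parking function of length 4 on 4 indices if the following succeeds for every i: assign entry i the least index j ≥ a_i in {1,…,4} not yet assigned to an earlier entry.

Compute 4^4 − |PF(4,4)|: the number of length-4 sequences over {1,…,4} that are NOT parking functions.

131

|PF(4,4)| = 1·5^3 = 1×125 = 125 (Pollak)
E.g. (4,4,4,1) → sorted (1,4,4,4): b_2=4>2, not a PF.
So 256 − 125 = 131 fail.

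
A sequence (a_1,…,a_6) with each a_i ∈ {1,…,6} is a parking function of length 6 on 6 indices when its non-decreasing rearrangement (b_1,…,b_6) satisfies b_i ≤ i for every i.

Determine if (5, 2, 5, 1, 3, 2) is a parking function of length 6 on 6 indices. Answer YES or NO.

Sorted: b = (1, 2, 2, 3, 5, 5).
  b_1=1 ≤ 1
  b_2=2 ≤ 2
  b_3=2 ≤ 3
  b_4=3 ≤ 4
  b_5=5 ≤ 5
  b_6=5 ≤ 6
All bounds hold ⇒ YES

YES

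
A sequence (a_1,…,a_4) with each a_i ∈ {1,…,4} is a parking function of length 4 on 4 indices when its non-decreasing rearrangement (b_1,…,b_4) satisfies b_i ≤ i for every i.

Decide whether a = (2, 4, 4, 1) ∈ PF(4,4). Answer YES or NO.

Rearranged: b = (1, 2, 4, 4).
  b_1=1 ≤ 1
  b_2=2 ≤ 2
  b_3=4 > 3
  fails at i=3 ⇒ NO

NO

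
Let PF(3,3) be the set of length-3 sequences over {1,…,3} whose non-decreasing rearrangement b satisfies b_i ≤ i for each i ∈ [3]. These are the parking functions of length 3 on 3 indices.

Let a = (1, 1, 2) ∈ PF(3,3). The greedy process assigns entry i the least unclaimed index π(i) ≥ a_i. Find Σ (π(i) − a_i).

2

Σπ = 6 ({1..3} each once); Σa = 1+1+2 = 4; disp = 6−4 = 2.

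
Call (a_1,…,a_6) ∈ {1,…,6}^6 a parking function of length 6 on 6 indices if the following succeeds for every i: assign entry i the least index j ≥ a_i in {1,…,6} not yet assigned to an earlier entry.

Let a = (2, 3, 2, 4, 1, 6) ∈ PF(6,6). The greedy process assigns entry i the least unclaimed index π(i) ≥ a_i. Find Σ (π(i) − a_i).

Σπ = 6·7/2 = 21 (π permutes [6]); Σa = 2+3+2+4+1+6 = 18; disp = 21−18 = 3.

3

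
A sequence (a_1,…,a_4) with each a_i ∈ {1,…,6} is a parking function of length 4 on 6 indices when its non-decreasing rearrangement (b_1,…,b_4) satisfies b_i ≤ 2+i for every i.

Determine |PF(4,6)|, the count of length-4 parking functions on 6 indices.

|PF(4,6)| = (6−4+1)·(6+1)^(4−1) = 3×343 = 1029 [KW]
Check (3,4,6,2) → sorted (2,3,4,6): b_i ≤ 2+i ∀i, a PF.

1029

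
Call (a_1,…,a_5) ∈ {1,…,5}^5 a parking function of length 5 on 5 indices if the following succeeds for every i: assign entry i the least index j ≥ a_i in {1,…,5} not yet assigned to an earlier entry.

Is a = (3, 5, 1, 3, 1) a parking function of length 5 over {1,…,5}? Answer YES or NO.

YES

Sorted: b = (1, 1, 3, 3, 5).
  b_1=1 ≤ 1
  b_2=1 ≤ 2
  b_3=3 ≤ 3
  b_4=3 ≤ 4
  b_5=5 ≤ 5
All bounds hold ⇒ YES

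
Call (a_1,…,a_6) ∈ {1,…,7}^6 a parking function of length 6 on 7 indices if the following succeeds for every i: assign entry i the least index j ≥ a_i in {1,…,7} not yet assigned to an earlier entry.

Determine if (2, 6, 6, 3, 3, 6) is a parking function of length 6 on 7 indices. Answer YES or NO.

NO

Sorted: b = (2, 3, 3, 6, 6, 6).
  b_1=2 ≤ 2
  b_2=3 ≤ 3
  b_3=3 ≤ 4
  b_4=6 > 5
  fails at i=4 ⇒ NO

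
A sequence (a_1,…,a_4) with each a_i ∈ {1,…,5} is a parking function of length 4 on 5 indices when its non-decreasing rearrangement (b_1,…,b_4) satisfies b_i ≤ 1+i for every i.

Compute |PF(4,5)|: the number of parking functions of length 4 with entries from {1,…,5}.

#PF = (6−4)·6^(4−1) = 2 · 216 = 432 (Konheim–Weiss)
One tuple (1,5,3,3) → sorted (1,3,3,5): b_i ≤ 1+i ∀i, a PF.

432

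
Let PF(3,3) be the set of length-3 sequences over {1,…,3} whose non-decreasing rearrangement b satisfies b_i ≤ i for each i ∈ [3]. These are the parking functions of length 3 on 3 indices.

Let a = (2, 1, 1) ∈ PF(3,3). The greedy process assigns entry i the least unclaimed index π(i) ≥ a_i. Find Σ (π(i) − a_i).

2

Σπ = 3·4/2 = 6 (π permutes [3]); Σa = 2+1+1 = 4; disp = 6−4 = 2.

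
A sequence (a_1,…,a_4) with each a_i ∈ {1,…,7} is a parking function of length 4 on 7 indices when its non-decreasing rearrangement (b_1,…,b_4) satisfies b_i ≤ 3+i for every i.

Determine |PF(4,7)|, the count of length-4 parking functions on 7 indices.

#PF = 4·8^3 = 4×512 = 2048 (Konheim–Weiss)
Check (5,2,5,3) → sorted (2,3,5,5): b_i ≤ 3+i ∀i, a PF.

2048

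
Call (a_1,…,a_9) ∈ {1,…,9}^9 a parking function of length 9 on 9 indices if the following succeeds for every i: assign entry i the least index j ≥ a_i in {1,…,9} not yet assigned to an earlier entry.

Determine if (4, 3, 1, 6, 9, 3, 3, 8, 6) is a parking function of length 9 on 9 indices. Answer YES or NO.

NO

Sorted: b = (1, 3, 3, 3, 4, 6, 6, 8, 9).
  b_1=1 ≤ 1
  b_2=3 > 2
  fails at i=2 ⇒ NO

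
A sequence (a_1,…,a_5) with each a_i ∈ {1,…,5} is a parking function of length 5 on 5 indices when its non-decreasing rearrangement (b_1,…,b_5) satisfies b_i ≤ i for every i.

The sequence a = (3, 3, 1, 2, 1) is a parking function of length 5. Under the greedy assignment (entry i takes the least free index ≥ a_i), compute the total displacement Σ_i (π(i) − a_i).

Σπ = 5·6/2 = 15 (π permutes [5]); Σa = 3+3+1+2+1 = 10; disp = 15−10 = 5.

5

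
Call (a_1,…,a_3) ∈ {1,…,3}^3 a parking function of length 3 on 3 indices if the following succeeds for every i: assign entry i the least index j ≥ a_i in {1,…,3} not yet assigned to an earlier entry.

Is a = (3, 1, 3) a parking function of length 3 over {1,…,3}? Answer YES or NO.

NO

Sorted: b = (1, 3, 3).
  b_1=1 ≤ 1
  b_2=3 > 2
  fails at i=2 ⇒ NO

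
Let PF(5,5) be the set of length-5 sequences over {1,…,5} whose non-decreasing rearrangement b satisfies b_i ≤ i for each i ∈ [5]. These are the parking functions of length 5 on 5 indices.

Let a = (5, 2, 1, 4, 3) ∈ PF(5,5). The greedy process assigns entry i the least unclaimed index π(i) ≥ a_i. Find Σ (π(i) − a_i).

0

Σπ(i) = 1+…+5 = 15; Σa = 5+2+1+4+3 = 15; disp = 15−15 = 0.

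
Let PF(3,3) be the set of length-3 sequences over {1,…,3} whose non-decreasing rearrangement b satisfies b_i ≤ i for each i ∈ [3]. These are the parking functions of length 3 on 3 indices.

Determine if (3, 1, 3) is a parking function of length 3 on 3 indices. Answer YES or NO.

Order a: b = (1, 3, 3).
  b_1=1 ≤ 1
  b_2=3 > 2
  fails at i=2 ⇒ NO

NO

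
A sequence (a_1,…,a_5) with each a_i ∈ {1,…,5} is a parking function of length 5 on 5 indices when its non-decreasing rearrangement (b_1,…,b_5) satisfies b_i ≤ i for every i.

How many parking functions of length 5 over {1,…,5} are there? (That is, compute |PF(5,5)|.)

1296

Count = (5−5+1)·(5+1)^(5−1) = 1×1296 = 1296
Example (3,1,5,2,3) → sorted (1,2,3,3,5): b_i ≤ i ∀i, a PF.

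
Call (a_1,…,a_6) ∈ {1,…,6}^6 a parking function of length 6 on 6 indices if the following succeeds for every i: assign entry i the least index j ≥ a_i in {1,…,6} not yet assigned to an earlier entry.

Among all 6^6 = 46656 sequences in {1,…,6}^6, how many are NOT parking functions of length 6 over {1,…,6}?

#PF = (7−6)·7^(6−1) = 1 · 16807 = 16807 [KW]
Check (4,6,6,6,3,5) → sorted (3,4,5,6,6,6): b_1=3>1, not a PF.
So 46656 − 16807 = 29849 fail.

29849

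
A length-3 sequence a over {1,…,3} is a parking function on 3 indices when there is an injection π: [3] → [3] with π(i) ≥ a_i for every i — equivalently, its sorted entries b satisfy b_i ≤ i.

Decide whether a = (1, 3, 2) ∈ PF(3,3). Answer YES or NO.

YES

Rearranged: b = (1, 2, 3).
  b_1=1 ≤ 1
  b_2=2 ≤ 2
  b_3=3 ≤ 3
All bounds hold ⇒ YES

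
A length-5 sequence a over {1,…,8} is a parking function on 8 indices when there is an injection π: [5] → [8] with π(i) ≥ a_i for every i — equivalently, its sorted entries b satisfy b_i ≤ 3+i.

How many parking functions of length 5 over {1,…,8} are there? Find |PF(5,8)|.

|PF| = 4·9^4 = 4×6561 = 26244 [KW]
Example (8,1,2,5,5) → sorted (1,2,5,5,8): b_i ≤ 3+i ∀i, a PF.

26244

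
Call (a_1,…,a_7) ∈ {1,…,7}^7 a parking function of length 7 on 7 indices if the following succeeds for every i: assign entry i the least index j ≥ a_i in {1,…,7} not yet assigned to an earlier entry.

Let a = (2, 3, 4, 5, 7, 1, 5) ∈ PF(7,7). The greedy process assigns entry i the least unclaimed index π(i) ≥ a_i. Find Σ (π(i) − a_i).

1

Σπ = 28 ({1..7} each once); Σa = 2+3+4+5+7+1+5 = 27; disp = 28−27 = 1.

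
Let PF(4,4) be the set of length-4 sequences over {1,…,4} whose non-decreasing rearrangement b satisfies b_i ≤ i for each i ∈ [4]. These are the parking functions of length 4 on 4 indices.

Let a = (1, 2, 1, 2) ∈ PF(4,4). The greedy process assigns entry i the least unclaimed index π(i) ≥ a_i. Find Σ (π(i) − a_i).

4

Σπ(i) = 1+…+4 = 10; Σa = 1+2+1+2 = 6; disp = 10−6 = 4.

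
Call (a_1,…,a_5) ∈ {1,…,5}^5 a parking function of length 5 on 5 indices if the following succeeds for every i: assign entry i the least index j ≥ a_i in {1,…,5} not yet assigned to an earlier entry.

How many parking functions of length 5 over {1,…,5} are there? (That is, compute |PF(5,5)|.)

|PF| = (5+1−5)·(5+1)^{5−1} = 1·1296 = 1296 (Konheim–Weiss)
E.g. (3,4,1,3,1) → sorted (1,1,3,3,4): b_i ≤ i ∀i, a PF.

1296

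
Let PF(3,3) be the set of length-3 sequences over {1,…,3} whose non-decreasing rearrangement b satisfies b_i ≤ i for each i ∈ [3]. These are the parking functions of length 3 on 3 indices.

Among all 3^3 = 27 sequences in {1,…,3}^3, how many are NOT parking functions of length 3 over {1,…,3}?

11

|PF| = 1·4^2 = 1 · 16 = 16
E.g. (2,2,2) → sorted (2,2,2): b_1=2>1, not a PF.
3^3 − 16 = 27 − 16 = 11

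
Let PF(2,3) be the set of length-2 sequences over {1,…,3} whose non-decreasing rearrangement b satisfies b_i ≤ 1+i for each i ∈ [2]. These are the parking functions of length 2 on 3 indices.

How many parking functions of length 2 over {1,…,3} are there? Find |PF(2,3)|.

Count = 2·4^1 = 2×4 = 8 (Konheim–Weiss)
One tuple (1,2) → sorted (1,2): b_i ≤ 1+i ∀i, a PF.

8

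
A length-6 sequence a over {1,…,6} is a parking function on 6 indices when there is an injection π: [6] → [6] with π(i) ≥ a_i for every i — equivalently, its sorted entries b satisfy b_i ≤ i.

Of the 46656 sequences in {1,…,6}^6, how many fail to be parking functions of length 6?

|PF(6,6)| = 1·7^5 = 1·16807 = 16807 (Konheim–Weiss)
E.g. (1,5,4,6,5,6) → sorted (1,4,5,5,6,6): b_2=4>2, not a PF.
So 46656 − 16807 = 29849 fail.

29849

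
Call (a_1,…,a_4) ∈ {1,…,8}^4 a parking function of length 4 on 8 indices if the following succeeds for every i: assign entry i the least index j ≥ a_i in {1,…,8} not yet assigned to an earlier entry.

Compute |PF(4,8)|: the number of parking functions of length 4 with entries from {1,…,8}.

Count = (8−4+1)·(8+1)^(4−1) = 5·729 = 3645 (Pollak)
E.g. (1,1,6,5) → sorted (1,1,5,6): b_i ≤ 4+i ∀i, a PF.

3645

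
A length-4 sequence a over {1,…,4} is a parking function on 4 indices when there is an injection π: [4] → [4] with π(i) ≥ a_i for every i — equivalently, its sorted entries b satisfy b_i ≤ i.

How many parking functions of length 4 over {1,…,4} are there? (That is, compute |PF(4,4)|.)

|PF(4,4)| = (4−4+1)·(4+1)^(4−1) = 1 · 125 = 125 [KW]
Check (3,4,1,1) → sorted (1,1,3,4): b_i ≤ i ∀i, a PF.

125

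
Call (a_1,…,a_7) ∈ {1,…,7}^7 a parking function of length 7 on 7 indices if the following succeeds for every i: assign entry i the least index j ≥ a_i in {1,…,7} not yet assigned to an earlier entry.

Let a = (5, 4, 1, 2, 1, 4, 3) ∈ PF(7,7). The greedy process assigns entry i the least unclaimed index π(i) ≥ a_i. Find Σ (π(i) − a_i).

Σπ(i) = 1+…+7 = 28; Σa = 5+4+1+2+1+4+3 = 20; disp = 28−20 = 8.

8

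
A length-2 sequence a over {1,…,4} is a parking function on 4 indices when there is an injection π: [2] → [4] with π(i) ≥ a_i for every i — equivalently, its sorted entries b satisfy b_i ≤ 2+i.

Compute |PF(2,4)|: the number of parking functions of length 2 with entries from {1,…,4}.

15

#PF = (5−2)·5^(2−1) = 3 · 5 = 15 (Konheim–Weiss)
One tuple (2,2) → sorted (2,2): b_i ≤ 2+i ∀i, a PF.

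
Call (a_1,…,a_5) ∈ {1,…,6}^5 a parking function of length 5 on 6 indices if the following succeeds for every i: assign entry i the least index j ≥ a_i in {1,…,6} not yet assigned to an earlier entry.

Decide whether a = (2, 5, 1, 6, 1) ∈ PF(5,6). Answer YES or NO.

YES

Sorted: b = (1, 1, 2, 5, 6).
  b_1=1 ≤ 2
  b_2=1 ≤ 3
  b_3=2 ≤ 4
  b_4=5 ≤ 5
  b_5=6 ≤ 6
All bounds hold ⇒ YES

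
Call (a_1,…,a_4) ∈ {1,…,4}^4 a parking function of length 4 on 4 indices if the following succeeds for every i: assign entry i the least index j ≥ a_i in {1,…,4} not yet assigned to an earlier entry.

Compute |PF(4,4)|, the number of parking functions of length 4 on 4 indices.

|PF| = (4+1−4)·(4+1)^{4−1} = 1·125 = 125 [KW]
One tuple (4,2,2,1) → sorted (1,2,2,4): b_i ≤ i ∀i, a PF.

125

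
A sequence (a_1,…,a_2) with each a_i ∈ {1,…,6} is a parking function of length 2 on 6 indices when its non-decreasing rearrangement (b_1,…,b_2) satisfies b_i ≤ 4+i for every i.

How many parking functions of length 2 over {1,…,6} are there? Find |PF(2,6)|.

35

|PF(2,6)| = (6+1−2)·(6+1)^{2−1} = 5 · 7 = 35 [KW]
Check (4,1) → sorted (1,4): b_i ≤ 4+i ∀i, a PF.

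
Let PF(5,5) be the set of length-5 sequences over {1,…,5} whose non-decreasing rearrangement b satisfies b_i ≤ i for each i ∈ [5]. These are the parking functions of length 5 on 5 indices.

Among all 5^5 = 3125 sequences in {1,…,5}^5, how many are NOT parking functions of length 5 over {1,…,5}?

1829

|PF| = (5+1−5)·(5+1)^{5−1} = 1·1296 = 1296 [KW]
One tuple (3,5,3,3,5) → sorted (3,3,3,5,5): b_1=3>1, not a PF.
5^5 − 1296 = 3125 − 1296 = 1829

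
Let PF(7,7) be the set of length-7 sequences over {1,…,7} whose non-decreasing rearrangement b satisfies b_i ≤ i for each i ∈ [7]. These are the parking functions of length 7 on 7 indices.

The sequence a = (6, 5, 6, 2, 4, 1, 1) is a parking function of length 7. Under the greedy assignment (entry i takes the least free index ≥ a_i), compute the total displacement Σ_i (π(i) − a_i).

3

Σπ = 28 ({1..7} each once); Σa = 6+5+6+2+4+1+1 = 25; disp = 28−25 = 3.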